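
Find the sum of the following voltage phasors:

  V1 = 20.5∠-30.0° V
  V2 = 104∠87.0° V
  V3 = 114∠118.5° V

Step 1 — Convert each phasor to rectangular form:
  V1 = 20.5·(cos(-30.0°) + j·sin(-30.0°)) = 17.75 - j10.25 V
  V2 = 104·(cos(87.0°) + j·sin(87.0°)) = 5.443 + j103.9 V
  V3 = 114·(cos(118.5°) + j·sin(118.5°)) = -54.4 + j100.2 V
Step 2 — Sum components: V_total = -31.2 + j193.8 V.
Step 3 — Convert to polar: |V_total| = 196.3 V, ∠V_total = 99.1°.

V_total = 196.3∠99.1° V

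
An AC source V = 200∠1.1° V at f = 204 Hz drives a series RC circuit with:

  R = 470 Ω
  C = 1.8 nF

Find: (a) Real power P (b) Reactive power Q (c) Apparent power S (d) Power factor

Step 1 — Angular frequency: ω = 2π·f = 2π·204 = 1282 rad/s.
Step 2 — Component impedances:
  R: Z = R = 470 Ω
  C: Z = 1/(jωC) = -j/(ω·C) = 0 - j4.334e+05 Ω
Step 3 — Series combination: Z_total = R + C = 470 - j4.334e+05 Ω = 4.334e+05∠-89.9° Ω.
Step 4 — Source phasor: V = 200∠1.1° V = 200 + j3.839 V.
Step 5 — Current: I = V / Z = -8.358e-06 + j0.0004614 A = 0.0004614∠91.0° A.
Step 6 — Complex power: S = V·I* = 0.0001001 - j0.09229 VA.
Step 7 — Real power: P = Re(S) = 0.0001001 W.
Step 8 — Reactive power: Q = Im(S) = -0.09229 VAR.
Step 9 — Apparent power: |S| = 0.09229 VA.
Step 10 — Power factor: PF = P/|S| = 0.001084 (leading).

(a) P = 0.0001001 W  (b) Q = -0.09229 VAR  (c) S = 0.09229 VA  (d) PF = 0.001084 (leading)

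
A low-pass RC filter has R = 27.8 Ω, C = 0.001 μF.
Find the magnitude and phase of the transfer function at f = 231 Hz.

Step 1 — Angular frequency: ω = 2π·231 = 1451 rad/s.
Step 2 — Transfer function: H(jω) = 1/(1 + jωRC).
Step 3 — Denominator: 1 + jωRC = 1 + j·1451·27.8·1e-09 = 1 + j4.035e-05.
Step 4 — H = 1 - j4.035e-05.
Step 5 — Magnitude: |H| = 1 (-0.0 dB); phase: φ = -0.0°.

|H| = 1 (-0.0 dB), φ = -0.0°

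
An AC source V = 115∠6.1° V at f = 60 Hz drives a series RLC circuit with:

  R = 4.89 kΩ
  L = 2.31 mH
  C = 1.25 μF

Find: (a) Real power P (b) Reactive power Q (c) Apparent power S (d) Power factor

Step 1 — Angular frequency: ω = 2π·f = 2π·60 = 377 rad/s.
Step 2 — Component impedances:
  R: Z = R = 4890 Ω
  L: Z = jωL = j·377·0.00231 = 0 + j0.8708 Ω
  C: Z = 1/(jωC) = -j/(ω·C) = 0 - j2122 Ω
Step 3 — Series combination: Z_total = R + L + C = 4890 - j2121 Ω = 5330∠-23.5° Ω.
Step 4 — Source phasor: V = 115∠6.1° V = 114.3 + j12.22 V.
Step 5 — Current: I = V / Z = 0.01877 + j0.01064 A = 0.02157∠29.6° A.
Step 6 — Complex power: S = V·I* = 2.276 - j0.9874 VA.
Step 7 — Real power: P = Re(S) = 2.276 W.
Step 8 — Reactive power: Q = Im(S) = -0.9874 VAR.
Step 9 — Apparent power: |S| = 2.481 VA.
Step 10 — Power factor: PF = P/|S| = 0.9174 (leading).

(a) P = 2.276 W  (b) Q = -0.9874 VAR  (c) S = 2.481 VA  (d) PF = 0.9174 (leading)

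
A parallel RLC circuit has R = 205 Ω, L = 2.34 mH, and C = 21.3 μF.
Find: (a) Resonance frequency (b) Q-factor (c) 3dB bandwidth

Step 1 — Resonance: ω₀ = 1/√(LC) = 1/√(0.00234·2.13e-05) = 4479 rad/s.
Step 2 — f₀ = ω₀/(2π) = 712.9 Hz.
Step 3 — Parallel Q: Q = R/(ω₀L) = 205/(4479·0.00234) = 19.56.
Step 4 — Bandwidth: Δω = ω₀/Q = 229 rad/s; BW = Δω/(2π) = 36.45 Hz.

(a) f₀ = 712.9 Hz  (b) Q = 19.56  (c) BW = 36.45 Hz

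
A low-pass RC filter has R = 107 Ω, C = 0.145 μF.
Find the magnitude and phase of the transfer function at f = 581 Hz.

Step 1 — Angular frequency: ω = 2π·581 = 3651 rad/s.
Step 2 — Transfer function: H(jω) = 1/(1 + jωRC).
Step 3 — Denominator: 1 + jωRC = 1 + j·3651·107·1.45e-07 = 1 + j0.05664.
Step 4 — H = 0.9968 - j0.05646.
Step 5 — Magnitude: |H| = 0.9984 (-0.0 dB); phase: φ = -3.2°.

|H| = 0.9984 (-0.0 dB), φ = -3.2°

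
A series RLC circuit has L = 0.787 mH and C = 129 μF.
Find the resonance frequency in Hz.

Step 1 — Resonance condition Im(Z)=0 gives ω₀ = 1/√(LC).
Step 2 — ω₀ = 1/√(0.000787·0.000129) = 3138 rad/s.
Step 3 — f₀ = ω₀/(2π) = 499.5 Hz.

f₀ = 499.5 Hz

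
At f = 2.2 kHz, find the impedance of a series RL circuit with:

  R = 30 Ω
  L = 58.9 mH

Step 1 — Angular frequency: ω = 2π·f = 2π·2200 = 1.382e+04 rad/s.
Step 2 — Component impedances:
  R: Z = R = 30 Ω
  L: Z = jωL = j·1.382e+04·0.0589 = 0 + j814.2 Ω
Step 3 — Series combination: Z_total = R + L = 30 + j814.2 Ω = 814.7∠87.9° Ω.

Z = 30 + j814.2 Ω = 814.7∠87.9° Ω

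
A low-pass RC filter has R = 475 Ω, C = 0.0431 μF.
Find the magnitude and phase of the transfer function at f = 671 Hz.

Step 1 — Angular frequency: ω = 2π·671 = 4216 rad/s.
Step 2 — Transfer function: H(jω) = 1/(1 + jωRC).
Step 3 — Denominator: 1 + jωRC = 1 + j·4216·475·4.31e-08 = 1 + j0.08631.
Step 4 — H = 0.9926 - j0.08567.
Step 5 — Magnitude: |H| = 0.9963 (-0.0 dB); phase: φ = -4.9°.

|H| = 0.9963 (-0.0 dB), φ = -4.9°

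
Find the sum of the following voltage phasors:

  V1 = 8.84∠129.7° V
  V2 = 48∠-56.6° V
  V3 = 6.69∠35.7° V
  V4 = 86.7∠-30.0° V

Step 1 — Convert each phasor to rectangular form:
  V1 = 8.84·(cos(129.7°) + j·sin(129.7°)) = -5.647 + j6.801 V
  V2 = 48·(cos(-56.6°) + j·sin(-56.6°)) = 26.42 - j40.07 V
  V3 = 6.69·(cos(35.7°) + j·sin(35.7°)) = 5.433 + j3.904 V
  V4 = 86.7·(cos(-30.0°) + j·sin(-30.0°)) = 75.08 - j43.35 V
Step 2 — Sum components: V_total = 101.3 - j72.72 V.
Step 3 — Convert to polar: |V_total| = 124.7 V, ∠V_total = -35.7°.

V_total = 124.7∠-35.7° V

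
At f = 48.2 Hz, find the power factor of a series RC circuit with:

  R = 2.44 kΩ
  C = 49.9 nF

Step 1 — Angular frequency: ω = 2π·f = 2π·48.2 = 302.8 rad/s.
Step 2 — Component impedances:
  R: Z = R = 2440 Ω
  C: Z = 1/(jωC) = -j/(ω·C) = 0 - j6.617e+04 Ω
Step 3 — Series combination: Z_total = R + C = 2440 - j6.617e+04 Ω = 6.622e+04∠-87.9° Ω.
Step 4 — Power factor: PF = cos(φ) = Re(Z)/|Z| = 2440/6.622e+04 = 0.03685.
Step 5 — Type: Im(Z) = -6.617e+04 ⇒ leading (phase φ = -87.9°).

PF = 0.03685 (leading, φ = -87.9°)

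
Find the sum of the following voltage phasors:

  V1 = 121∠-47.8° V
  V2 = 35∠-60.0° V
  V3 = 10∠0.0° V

Step 1 — Convert each phasor to rectangular form:
  V1 = 121·(cos(-47.8°) + j·sin(-47.8°)) = 81.28 - j89.64 V
  V2 = 35·(cos(-60.0°) + j·sin(-60.0°)) = 17.5 - j30.31 V
  V3 = 10·(cos(0.0°) + j·sin(0.0°)) = 10 V
Step 2 — Sum components: V_total = 108.8 - j119.9 V.
Step 3 — Convert to polar: |V_total| = 161.9 V, ∠V_total = -47.8°.

V_total = 161.9∠-47.8° V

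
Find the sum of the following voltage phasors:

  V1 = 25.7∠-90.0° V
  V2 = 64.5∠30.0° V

Step 1 — Convert each phasor to rectangular form:
  V1 = 25.7·(cos(-90.0°) + j·sin(-90.0°)) = 0 - j25.7 V
  V2 = 64.5·(cos(30.0°) + j·sin(30.0°)) = 55.86 + j32.25 V
Step 2 — Sum components: V_total = 55.86 + j6.55 V.
Step 3 — Convert to polar: |V_total| = 56.24 V, ∠V_total = 6.7°.

V_total = 56.24∠6.7° V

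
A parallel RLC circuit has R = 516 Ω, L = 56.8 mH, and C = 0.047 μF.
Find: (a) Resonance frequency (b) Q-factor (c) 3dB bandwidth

Step 1 — Resonance: ω₀ = 1/√(LC) = 1/√(0.0568·4.7e-08) = 1.935e+04 rad/s.
Step 2 — f₀ = ω₀/(2π) = 3080 Hz.
Step 3 — Parallel Q: Q = R/(ω₀L) = 516/(1.935e+04·0.0568) = 0.4694.
Step 4 — Bandwidth: Δω = ω₀/Q = 4.123e+04 rad/s; BW = Δω/(2π) = 6563 Hz.

(a) f₀ = 3080 Hz  (b) Q = 0.4694  (c) BW = 6563 Hz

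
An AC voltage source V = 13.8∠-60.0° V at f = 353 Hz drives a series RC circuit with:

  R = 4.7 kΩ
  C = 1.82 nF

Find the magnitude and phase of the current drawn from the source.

Step 1 — Angular frequency: ω = 2π·f = 2π·353 = 2218 rad/s.
Step 2 — Component impedances:
  R: Z = R = 4700 Ω
  C: Z = 1/(jωC) = -j/(ω·C) = 0 - j2.477e+05 Ω
Step 3 — Series combination: Z_total = R + C = 4700 - j2.477e+05 Ω = 2.478e+05∠-88.9° Ω.
Step 4 — Source phasor: V = 13.8∠-60.0° V = 6.9 - j11.95 V.
Step 5 — Ohm's law: I = V / Z_total = (6.9 - j11.95) / (4700 - j2.477e+05) = 4.875e-05 + j2.693e-05 A.
Step 6 — Convert to polar: |I| = 5.57e-05 A, ∠I = 28.9°.

I = 5.57e-05∠28.9° A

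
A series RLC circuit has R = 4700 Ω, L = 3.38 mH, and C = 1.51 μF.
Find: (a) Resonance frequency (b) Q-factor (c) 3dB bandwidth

Step 1 — Resonance: ω₀ = 1/√(LC) = 1/√(0.00338·1.51e-06) = 1.4e+04 rad/s.
Step 2 — f₀ = ω₀/(2π) = 2228 Hz.
Step 3 — Series Q: Q = ω₀L/R = 1.4e+04·0.00338/4700 = 0.01007.
Step 4 — Bandwidth: Δω = ω₀/Q = 1.391e+06 rad/s; BW = Δω/(2π) = 2.213e+05 Hz.

(a) f₀ = 2228 Hz  (b) Q = 0.01007  (c) BW = 2.213e+05 Hz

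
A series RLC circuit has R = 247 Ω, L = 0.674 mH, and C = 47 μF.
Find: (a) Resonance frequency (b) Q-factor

Step 1 — Resonance condition Im(Z)=0 gives ω₀ = 1/√(LC).
Step 2 — ω₀ = 1/√(0.000674·4.7e-05) = 5619 rad/s.
Step 3 — f₀ = ω₀/(2π) = 894.2 Hz.
Step 4 — Series Q: Q = ω₀L/R = 5619·0.000674/247 = 0.01533.

(a) f₀ = 894.2 Hz  (b) Q = 0.01533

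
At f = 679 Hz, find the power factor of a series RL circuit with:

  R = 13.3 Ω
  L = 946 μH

Step 1 — Angular frequency: ω = 2π·f = 2π·679 = 4266 rad/s.
Step 2 — Component impedances:
  R: Z = R = 13.3 Ω
  L: Z = jωL = j·4266·0.000946 = 0 + j4.036 Ω
Step 3 — Series combination: Z_total = R + L = 13.3 + j4.036 Ω = 13.9∠16.9° Ω.
Step 4 — Power factor: PF = cos(φ) = Re(Z)/|Z| = 13.3/13.899 = 0.9569.
Step 5 — Type: Im(Z) = 4.036 ⇒ lagging (phase φ = 16.9°).

PF = 0.9569 (lagging, φ = 16.9°)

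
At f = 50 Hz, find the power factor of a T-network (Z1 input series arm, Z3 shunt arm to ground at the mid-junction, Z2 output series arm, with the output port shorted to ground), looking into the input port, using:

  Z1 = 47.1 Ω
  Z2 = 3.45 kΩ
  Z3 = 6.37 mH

Step 1 — Angular frequency: ω = 2π·f = 2π·50 = 314.2 rad/s.
Step 2 — Component impedances:
  Z1: Z = R = 47.1 Ω
  Z2: Z = R = 3450 Ω
  Z3: Z = jωL = j·314.2·0.00637 = 0 + j2.001 Ω
Step 3 — With the output port shorted to ground, the output series arm Z2 runs from the junction to ground; the shunt arm Z3 also runs from the junction to ground. They appear in parallel: Z3 || Z2 = 0.001161 + j2.001 Ω.
Step 4 — Series with input arm Z1: Z_in = Z1 + (Z3 || Z2) = 47.1 + j2.001 Ω = 47.14∠2.4° Ω.
Step 5 — Power factor: PF = cos(φ) = Re(Z)/|Z| = 47.101/47.144 = 0.9991.
Step 6 — Type: Im(Z) = 2.001 ⇒ lagging (phase φ = 2.4°).

PF = 0.9991 (lagging, φ = 2.4°)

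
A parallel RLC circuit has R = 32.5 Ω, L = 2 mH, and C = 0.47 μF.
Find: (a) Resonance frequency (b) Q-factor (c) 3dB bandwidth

Step 1 — Resonance: ω₀ = 1/√(LC) = 1/√(0.002·4.7e-07) = 3.262e+04 rad/s.
Step 2 — f₀ = ω₀/(2π) = 5191 Hz.
Step 3 — Parallel Q: Q = R/(ω₀L) = 32.5/(3.262e+04·0.002) = 0.4982.
Step 4 — Bandwidth: Δω = ω₀/Q = 6.547e+04 rad/s; BW = Δω/(2π) = 1.042e+04 Hz.

(a) f₀ = 5191 Hz  (b) Q = 0.4982  (c) BW = 1.042e+04 Hz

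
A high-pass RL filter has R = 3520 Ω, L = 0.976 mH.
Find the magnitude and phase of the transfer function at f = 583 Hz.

Step 1 — Angular frequency: ω = 2π·583 = 3663 rad/s.
Step 2 — Transfer function: H(jω) = jωL/(R + jωL).
Step 3 — Numerator jωL = j·3.575; denominator R + jωL = 3520 + j3.575.
Step 4 — H = 1.032e-06 + j0.001016.
Step 5 — Magnitude: |H| = 0.001016 (-59.9 dB); phase: φ = 89.9°.

|H| = 0.001016 (-59.9 dB), φ = 89.9°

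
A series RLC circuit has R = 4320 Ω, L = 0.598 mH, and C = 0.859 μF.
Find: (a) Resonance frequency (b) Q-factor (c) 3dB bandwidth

Step 1 — Resonance condition Im(Z)=0 gives ω₀ = 1/√(LC).
Step 2 — ω₀ = 1/√(0.000598·8.59e-07) = 4.412e+04 rad/s.
Step 3 — f₀ = ω₀/(2π) = 7022 Hz.
Step 4 — Series Q: Q = ω₀L/R = 4.412e+04·0.000598/4320 = 0.006108.
Step 5 — 3dB bandwidth: Δω = ω₀/Q = 7.224e+06 rad/s; BW = Δω/(2π) = 1.15e+06 Hz.

(a) f₀ = 7022 Hz  (b) Q = 0.006108  (c) BW = 1.15e+06 Hz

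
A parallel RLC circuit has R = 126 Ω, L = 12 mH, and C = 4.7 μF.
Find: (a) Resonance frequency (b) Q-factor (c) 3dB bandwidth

Step 1 — Resonance: ω₀ = 1/√(LC) = 1/√(0.012·4.7e-06) = 4211 rad/s.
Step 2 — f₀ = ω₀/(2π) = 670.2 Hz.
Step 3 — Parallel Q: Q = R/(ω₀L) = 126/(4211·0.012) = 2.494.
Step 4 — Bandwidth: Δω = ω₀/Q = 1689 rad/s; BW = Δω/(2π) = 268.8 Hz.

(a) f₀ = 670.2 Hz  (b) Q = 2.494  (c) BW = 268.8 Hz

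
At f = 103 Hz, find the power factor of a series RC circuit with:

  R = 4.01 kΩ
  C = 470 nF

Step 1 — Angular frequency: ω = 2π·f = 2π·103 = 647.2 rad/s.
Step 2 — Component impedances:
  R: Z = R = 4010 Ω
  C: Z = 1/(jωC) = -j/(ω·C) = 0 - j3288 Ω
Step 3 — Series combination: Z_total = R + C = 4010 - j3288 Ω = 5185∠-39.3° Ω.
Step 4 — Power factor: PF = cos(φ) = Re(Z)/|Z| = 4010/5185.4 = 0.7733.
Step 5 — Type: Im(Z) = -3288 ⇒ leading (phase φ = -39.3°).

PF = 0.7733 (leading, φ = -39.3°)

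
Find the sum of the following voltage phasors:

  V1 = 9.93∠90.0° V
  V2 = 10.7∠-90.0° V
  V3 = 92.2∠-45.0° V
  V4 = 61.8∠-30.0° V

Step 1 — Convert each phasor to rectangular form:
  V1 = 9.93·(cos(90.0°) + j·sin(90.0°)) = 0 + j9.93 V
  V2 = 10.7·(cos(-90.0°) + j·sin(-90.0°)) = 0 - j10.7 V
  V3 = 92.2·(cos(-45.0°) + j·sin(-45.0°)) = 65.2 - j65.2 V
  V4 = 61.8·(cos(-30.0°) + j·sin(-30.0°)) = 53.52 - j30.9 V
Step 2 — Sum components: V_total = 118.7 - j96.87 V.
Step 3 — Convert to polar: |V_total| = 153.2 V, ∠V_total = -39.2°.

V_total = 153.2∠-39.2° V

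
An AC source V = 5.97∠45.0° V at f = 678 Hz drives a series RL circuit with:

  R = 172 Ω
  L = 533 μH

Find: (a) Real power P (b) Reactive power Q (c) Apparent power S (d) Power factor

Step 1 — Angular frequency: ω = 2π·f = 2π·678 = 4260 rad/s.
Step 2 — Component impedances:
  R: Z = R = 172 Ω
  L: Z = jωL = j·4260·0.000533 = 0 + j2.271 Ω
Step 3 — Series combination: Z_total = R + L = 172 + j2.271 Ω = 172∠0.8° Ω.
Step 4 — Source phasor: V = 5.97∠45.0° V = 4.221 + j4.221 V.
Step 5 — Current: I = V / Z = 0.02486 + j0.02421 A = 0.03471∠44.2° A.
Step 6 — Complex power: S = V·I* = 0.2072 + j0.002735 VA.
Step 7 — Real power: P = Re(S) = 0.2072 W.
Step 8 — Reactive power: Q = Im(S) = 0.002735 VAR.
Step 9 — Apparent power: |S| = 0.2072 VA.
Step 10 — Power factor: PF = P/|S| = 0.9999 (lagging).

(a) P = 0.2072 W  (b) Q = 0.002735 VAR  (c) S = 0.2072 VA  (d) PF = 0.9999 (lagging)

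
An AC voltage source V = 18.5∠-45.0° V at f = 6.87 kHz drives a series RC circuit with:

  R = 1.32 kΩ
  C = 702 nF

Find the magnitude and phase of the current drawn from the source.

Step 1 — Angular frequency: ω = 2π·f = 2π·6870 = 4.317e+04 rad/s.
Step 2 — Component impedances:
  R: Z = R = 1320 Ω
  C: Z = 1/(jωC) = -j/(ω·C) = 0 - j33 Ω
Step 3 — Series combination: Z_total = R + C = 1320 - j33 Ω = 1320∠-1.4° Ω.
Step 4 — Source phasor: V = 18.5∠-45.0° V = 13.08 - j13.08 V.
Step 5 — Ohm's law: I = V / Z_total = (13.08 - j13.08) / (1320 - j33) = 0.01015 - j0.009656 A.
Step 6 — Convert to polar: |I| = 0.01401 A, ∠I = -43.6°.

I = 0.01401∠-43.6° A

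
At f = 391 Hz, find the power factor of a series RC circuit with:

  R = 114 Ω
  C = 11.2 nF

Step 1 — Angular frequency: ω = 2π·f = 2π·391 = 2457 rad/s.
Step 2 — Component impedances:
  R: Z = R = 114 Ω
  C: Z = 1/(jωC) = -j/(ω·C) = 0 - j3.634e+04 Ω
Step 3 — Series combination: Z_total = R + C = 114 - j3.634e+04 Ω = 3.634e+04∠-89.8° Ω.
Step 4 — Power factor: PF = cos(φ) = Re(Z)/|Z| = 114/3.634e+04 = 0.003137.
Step 5 — Type: Im(Z) = -3.634e+04 ⇒ leading (phase φ = -89.8°).

PF = 0.003137 (leading, φ = -89.8°)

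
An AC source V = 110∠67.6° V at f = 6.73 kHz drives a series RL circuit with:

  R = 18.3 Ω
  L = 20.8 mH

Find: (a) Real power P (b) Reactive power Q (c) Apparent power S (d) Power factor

Step 1 — Angular frequency: ω = 2π·f = 2π·6730 = 4.229e+04 rad/s.
Step 2 — Component impedances:
  R: Z = R = 18.3 Ω
  L: Z = jωL = j·4.229e+04·0.0208 = 0 + j879.5 Ω
Step 3 — Series combination: Z_total = R + L = 18.3 + j879.5 Ω = 879.7∠88.8° Ω.
Step 4 — Source phasor: V = 110∠67.6° V = 41.92 + j101.7 V.
Step 5 — Current: I = V / Z = 0.1166 - j0.04523 A = 0.125∠-21.2° A.
Step 6 — Complex power: S = V·I* = 0.2861 + j13.75 VA.
Step 7 — Real power: P = Re(S) = 0.2861 W.
Step 8 — Reactive power: Q = Im(S) = 13.75 VAR.
Step 9 — Apparent power: |S| = 13.75 VA.
Step 10 — Power factor: PF = P/|S| = 0.0208 (lagging).

(a) P = 0.2861 W  (b) Q = 13.75 VAR  (c) S = 13.75 VA  (d) PF = 0.0208 (lagging)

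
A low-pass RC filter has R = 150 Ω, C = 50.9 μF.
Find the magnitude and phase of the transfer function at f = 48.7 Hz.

Step 1 — Angular frequency: ω = 2π·48.7 = 306 rad/s.
Step 2 — Transfer function: H(jω) = 1/(1 + jωRC).
Step 3 — Denominator: 1 + jωRC = 1 + j·306·150·5.09e-05 = 1 + j2.336.
Step 4 — H = 0.1548 - j0.3618.
Step 5 — Magnitude: |H| = 0.3935 (-8.1 dB); phase: φ = -66.8°.

|H| = 0.3935 (-8.1 dB), φ = -66.8°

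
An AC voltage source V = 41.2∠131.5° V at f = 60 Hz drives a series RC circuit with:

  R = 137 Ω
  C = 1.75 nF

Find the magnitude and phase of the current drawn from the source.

Step 1 — Angular frequency: ω = 2π·f = 2π·60 = 377 rad/s.
Step 2 — Component impedances:
  R: Z = R = 137 Ω
  C: Z = 1/(jωC) = -j/(ω·C) = 0 - j1.516e+06 Ω
Step 3 — Series combination: Z_total = R + C = 137 - j1.516e+06 Ω = 1.516e+06∠-90.0° Ω.
Step 4 — Source phasor: V = 41.2∠131.5° V = -27.3 + j30.86 V.
Step 5 — Ohm's law: I = V / Z_total = (-27.3 + j30.86) / (137 - j1.516e+06) = -2.036e-05 - j1.801e-05 A.
Step 6 — Convert to polar: |I| = 2.718e-05 A, ∠I = -138.5°.

I = 2.718e-05∠-138.5° A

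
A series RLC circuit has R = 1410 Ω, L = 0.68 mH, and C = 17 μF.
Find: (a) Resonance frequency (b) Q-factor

Step 1 — Resonance condition Im(Z)=0 gives ω₀ = 1/√(LC).
Step 2 — ω₀ = 1/√(0.00068·1.7e-05) = 9301 rad/s.
Step 3 — f₀ = ω₀/(2π) = 1480 Hz.
Step 4 — Series Q: Q = ω₀L/R = 9301·0.00068/1410 = 0.004486.

(a) f₀ = 1480 Hz  (b) Q = 0.004486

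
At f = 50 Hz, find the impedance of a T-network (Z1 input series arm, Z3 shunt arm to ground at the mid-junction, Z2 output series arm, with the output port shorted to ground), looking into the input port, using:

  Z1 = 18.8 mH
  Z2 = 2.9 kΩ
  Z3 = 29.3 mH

Step 1 — Angular frequency: ω = 2π·f = 2π·50 = 314.2 rad/s.
Step 2 — Component impedances:
  Z1: Z = jωL = j·314.2·0.0188 = 0 + j5.906 Ω
  Z2: Z = R = 2900 Ω
  Z3: Z = jωL = j·314.2·0.0293 = 0 + j9.205 Ω
Step 3 — With the output port shorted to ground, the output series arm Z2 runs from the junction to ground; the shunt arm Z3 also runs from the junction to ground. They appear in parallel: Z3 || Z2 = 0.02922 + j9.205 Ω.
Step 4 — Series with input arm Z1: Z_in = Z1 + (Z3 || Z2) = 0.02922 + j15.11 Ω = 15.11∠89.9° Ω.

Z = 0.02922 + j15.11 Ω = 15.11∠89.9° Ω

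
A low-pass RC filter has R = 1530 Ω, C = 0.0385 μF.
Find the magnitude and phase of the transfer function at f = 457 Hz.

Step 1 — Angular frequency: ω = 2π·457 = 2871 rad/s.
Step 2 — Transfer function: H(jω) = 1/(1 + jωRC).
Step 3 — Denominator: 1 + jωRC = 1 + j·2871·1530·3.85e-08 = 1 + j0.1691.
Step 4 — H = 0.9722 - j0.1644.
Step 5 — Magnitude: |H| = 0.986 (-0.1 dB); phase: φ = -9.6°.

|H| = 0.986 (-0.1 dB), φ = -9.6°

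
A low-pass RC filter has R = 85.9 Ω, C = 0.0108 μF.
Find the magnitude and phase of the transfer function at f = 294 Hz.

Step 1 — Angular frequency: ω = 2π·294 = 1847 rad/s.
Step 2 — Transfer function: H(jω) = 1/(1 + jωRC).
Step 3 — Denominator: 1 + jωRC = 1 + j·1847·85.9·1.08e-08 = 1 + j0.001714.
Step 4 — H = 1 - j0.001714.
Step 5 — Magnitude: |H| = 1 (-0.0 dB); phase: φ = -0.1°.

|H| = 1 (-0.0 dB), φ = -0.1°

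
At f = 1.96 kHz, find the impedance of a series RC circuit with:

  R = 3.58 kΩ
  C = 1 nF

Step 1 — Angular frequency: ω = 2π·f = 2π·1960 = 1.232e+04 rad/s.
Step 2 — Component impedances:
  R: Z = R = 3580 Ω
  C: Z = 1/(jωC) = -j/(ω·C) = 0 - j8.12e+04 Ω
Step 3 — Series combination: Z_total = R + C = 3580 - j8.12e+04 Ω = 8.128e+04∠-87.5° Ω.

Z = 3580 - j8.12e+04 Ω = 8.128e+04∠-87.5° Ω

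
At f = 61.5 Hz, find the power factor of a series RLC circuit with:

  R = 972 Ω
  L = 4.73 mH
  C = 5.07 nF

Step 1 — Angular frequency: ω = 2π·f = 2π·61.5 = 386.4 rad/s.
Step 2 — Component impedances:
  R: Z = R = 972 Ω
  L: Z = jωL = j·386.4·0.00473 = 0 + j1.828 Ω
  C: Z = 1/(jωC) = -j/(ω·C) = 0 - j5.104e+05 Ω
Step 3 — Series combination: Z_total = R + L + C = 972 - j5.104e+05 Ω = 5.104e+05∠-89.9° Ω.
Step 4 — Power factor: PF = cos(φ) = Re(Z)/|Z| = 972/5.104e+05 = 0.001904.
Step 5 — Type: Im(Z) = -5.104e+05 ⇒ leading (phase φ = -89.9°).

PF = 0.001904 (leading, φ = -89.9°)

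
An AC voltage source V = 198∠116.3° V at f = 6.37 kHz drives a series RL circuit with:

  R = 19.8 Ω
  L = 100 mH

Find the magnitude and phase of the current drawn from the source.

Step 1 — Angular frequency: ω = 2π·f = 2π·6370 = 4.002e+04 rad/s.
Step 2 — Component impedances:
  R: Z = R = 19.8 Ω
  L: Z = jωL = j·4.002e+04·0.1 = 0 + j4002 Ω
Step 3 — Series combination: Z_total = R + L = 19.8 + j4002 Ω = 4002∠89.7° Ω.
Step 4 — Source phasor: V = 198∠116.3° V = -87.73 + j177.5 V.
Step 5 — Ohm's law: I = V / Z_total = (-87.73 + j177.5) / (19.8 + j4002) = 0.04424 + j0.02214 A.
Step 6 — Convert to polar: |I| = 0.04947 A, ∠I = 26.6°.

I = 0.04947∠26.6° A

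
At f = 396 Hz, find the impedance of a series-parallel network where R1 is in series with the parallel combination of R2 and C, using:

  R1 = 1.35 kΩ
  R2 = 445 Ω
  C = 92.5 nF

Step 1 — Angular frequency: ω = 2π·f = 2π·396 = 2488 rad/s.
Step 2 — Component impedances:
  R1: Z = R = 1350 Ω
  R2: Z = R = 445 Ω
  C: Z = 1/(jωC) = -j/(ω·C) = 0 - j4345 Ω
Step 3 — Parallel branch: R2 || C = 1/(1/R2 + 1/C) = 440.4 - j45.1 Ω.
Step 4 — Series with R1: Z_total = R1 + (R2 || C) = 1790 - j45.1 Ω = 1791∠-1.4° Ω.

Z = 1790 - j45.1 Ω = 1791∠-1.4° Ω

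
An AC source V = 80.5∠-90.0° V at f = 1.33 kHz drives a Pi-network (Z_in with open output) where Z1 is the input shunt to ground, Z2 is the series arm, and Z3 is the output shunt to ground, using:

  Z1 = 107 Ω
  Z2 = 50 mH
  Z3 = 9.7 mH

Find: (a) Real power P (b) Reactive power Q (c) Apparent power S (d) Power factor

Step 1 — Angular frequency: ω = 2π·f = 2π·1330 = 8357 rad/s.
Step 2 — Component impedances:
  Z1: Z = R = 107 Ω
  Z2: Z = jωL = j·8357·0.05 = 0 + j417.8 Ω
  Z3: Z = jωL = j·8357·0.0097 = 0 + j81.06 Ω
Step 3 — With open output, the series arm Z2 and the output shunt Z3 appear in series to ground: Z2 + Z3 = 0 + j498.9 Ω.
Step 4 — Parallel with input shunt Z1: Z_in = Z1 || (Z2 + Z3) = 102.3 + j21.94 Ω = 104.6∠12.1° Ω.
Step 5 — Source phasor: V = 80.5∠-90.0° V = 0 - j80.5 V.
Step 6 — Current: I = V / Z = -0.1614 - j0.7523 A = 0.7694∠-102.1° A.
Step 7 — Complex power: S = V·I* = 60.56 + j12.99 VA.
Step 8 — Real power: P = Re(S) = 60.56 W.
Step 9 — Reactive power: Q = Im(S) = 12.99 VAR.
Step 10 — Apparent power: |S| = 61.94 VA.
Step 11 — Power factor: PF = P/|S| = 0.9778 (lagging).

(a) P = 60.56 W  (b) Q = 12.99 VAR  (c) S = 61.94 VA  (d) PF = 0.9778 (lagging)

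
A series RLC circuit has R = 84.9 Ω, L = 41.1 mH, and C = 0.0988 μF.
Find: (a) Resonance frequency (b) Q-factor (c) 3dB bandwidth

Step 1 — Resonance condition Im(Z)=0 gives ω₀ = 1/√(LC).
Step 2 — ω₀ = 1/√(0.0411·9.88e-08) = 1.569e+04 rad/s.
Step 3 — f₀ = ω₀/(2π) = 2498 Hz.
Step 4 — Series Q: Q = ω₀L/R = 1.569e+04·0.0411/84.9 = 7.597.
Step 5 — 3dB bandwidth: Δω = ω₀/Q = 2066 rad/s; BW = Δω/(2π) = 328.8 Hz.

(a) f₀ = 2498 Hz  (b) Q = 7.597  (c) BW = 328.8 Hz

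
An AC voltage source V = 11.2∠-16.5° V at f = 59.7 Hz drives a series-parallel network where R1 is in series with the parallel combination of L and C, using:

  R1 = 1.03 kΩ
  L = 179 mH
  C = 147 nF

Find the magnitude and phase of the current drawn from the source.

Step 1 — Angular frequency: ω = 2π·f = 2π·59.7 = 375.1 rad/s.
Step 2 — Component impedances:
  R1: Z = R = 1030 Ω
  L: Z = jωL = j·375.1·0.179 = 0 + j67.14 Ω
  C: Z = 1/(jωC) = -j/(ω·C) = 0 - j1.814e+04 Ω
Step 3 — Parallel branch: L || C = 1/(1/L + 1/C) = 0 + j67.39 Ω.
Step 4 — Series with R1: Z_total = R1 + (L || C) = 1030 + j67.39 Ω = 1032∠3.7° Ω.
Step 5 — Source phasor: V = 11.2∠-16.5° V = 10.74 - j3.181 V.
Step 6 — Ohm's law: I = V / Z_total = (10.74 - j3.181) / (1030 + j67.39) = 0.01018 - j0.003754 A.
Step 7 — Convert to polar: |I| = 0.01085 A, ∠I = -20.2°.

I = 0.01085∠-20.2° A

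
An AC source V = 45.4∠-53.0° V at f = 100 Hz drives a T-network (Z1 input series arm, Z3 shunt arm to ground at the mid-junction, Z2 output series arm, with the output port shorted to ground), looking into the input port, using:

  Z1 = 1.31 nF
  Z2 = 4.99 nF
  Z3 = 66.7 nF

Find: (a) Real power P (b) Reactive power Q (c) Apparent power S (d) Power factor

Step 1 — Angular frequency: ω = 2π·f = 2π·100 = 628.3 rad/s.
Step 2 — Component impedances:
  Z1: Z = 1/(jωC) = -j/(ω·C) = 0 - j1.215e+06 Ω
  Z2: Z = 1/(jωC) = -j/(ω·C) = 0 - j3.189e+05 Ω
  Z3: Z = 1/(jωC) = -j/(ω·C) = 0 - j2.386e+04 Ω
Step 3 — With the output port shorted to ground, the output series arm Z2 runs from the junction to ground; the shunt arm Z3 also runs from the junction to ground. They appear in parallel: Z3 || Z2 = 0 - j2.22e+04 Ω.
Step 4 — Series with input arm Z1: Z_in = Z1 + (Z3 || Z2) = 0 - j1.237e+06 Ω = 1.237e+06∠-90.0° Ω.
Step 5 — Source phasor: V = 45.4∠-53.0° V = 27.32 - j36.26 V.
Step 6 — Current: I = V / Z = 2.931e-05 + j2.209e-05 A = 3.67e-05∠37.0° A.
Step 7 — Complex power: S = V·I* = 0 - j0.001666 VA.
Step 8 — Real power: P = Re(S) = 0 W.
Step 9 — Reactive power: Q = Im(S) = -0.001666 VAR.
Step 10 — Apparent power: |S| = 0.001666 VA.
Step 11 — Power factor: PF = P/|S| = 0 (leading).

(a) P = 0 W  (b) Q = -0.001666 VAR  (c) S = 0.001666 VA  (d) PF = 0 (leading)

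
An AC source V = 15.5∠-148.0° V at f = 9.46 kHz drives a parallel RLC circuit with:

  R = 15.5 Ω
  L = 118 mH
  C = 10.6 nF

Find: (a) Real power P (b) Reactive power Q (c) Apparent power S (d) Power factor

Step 1 — Angular frequency: ω = 2π·f = 2π·9460 = 5.944e+04 rad/s.
Step 2 — Component impedances:
  R: Z = R = 15.5 Ω
  L: Z = jωL = j·5.944e+04·0.118 = 0 + j7014 Ω
  C: Z = 1/(jωC) = -j/(ω·C) = 0 - j1587 Ω
Step 3 — Parallel combination: 1/Z_total = 1/R + 1/L + 1/C; Z_total = 15.5 - j0.1171 Ω = 15.5∠-0.4° Ω.
Step 4 — Source phasor: V = 15.5∠-148.0° V = -13.14 - j8.214 V.
Step 5 — Current: I = V / Z = -0.844 - j0.5363 A = 1∠-147.6° A.
Step 6 — Complex power: S = V·I* = 15.5 - j0.1171 VA.
Step 7 — Real power: P = Re(S) = 15.5 W.
Step 8 — Reactive power: Q = Im(S) = -0.1171 VAR.
Step 9 — Apparent power: |S| = 15.5 VA.
Step 10 — Power factor: PF = P/|S| = 1 (leading).

(a) P = 15.5 W  (b) Q = -0.1171 VAR  (c) S = 15.5 VA  (d) PF = 1 (leading)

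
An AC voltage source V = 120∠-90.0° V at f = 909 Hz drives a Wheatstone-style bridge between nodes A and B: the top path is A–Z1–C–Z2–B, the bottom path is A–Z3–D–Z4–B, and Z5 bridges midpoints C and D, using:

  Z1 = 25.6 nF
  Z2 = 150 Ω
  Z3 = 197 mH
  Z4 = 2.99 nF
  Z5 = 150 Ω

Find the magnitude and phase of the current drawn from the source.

Step 1 — Angular frequency: ω = 2π·f = 2π·909 = 5711 rad/s.
Step 2 — Component impedances:
  Z1: Z = 1/(jωC) = -j/(ω·C) = 0 - j6839 Ω
  Z2: Z = R = 150 Ω
  Z3: Z = jωL = j·5711·0.197 = 0 + j1125 Ω
  Z4: Z = 1/(jωC) = -j/(ω·C) = 0 - j5.856e+04 Ω
  Z5: Z = R = 150 Ω
Step 3 — Bridge requires nodal analysis (the Z5 bridge couples midpoints C and D, so the two paths cannot be reduced to a simple series/parallel combination). Setting node B to ground and injecting 1 A at node A, the 3-node admittance system at A, C, D solves to V_A = Z_AB = 364.7 + j1339 Ω = 1388∠74.8° Ω.
Step 4 — Source phasor: V = 120∠-90.0° V = 0 - j120 V.
Step 5 — Ohm's law: I = V / Z_total = (0 - j120) / (364.7 + j1339) = -0.08342 - j0.02272 A.
Step 6 — Convert to polar: |I| = 0.08646 A, ∠I = -164.8°.

I = 0.08646∠-164.8° A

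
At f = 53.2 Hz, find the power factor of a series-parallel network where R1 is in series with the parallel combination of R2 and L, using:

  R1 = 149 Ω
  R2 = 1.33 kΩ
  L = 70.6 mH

Step 1 — Angular frequency: ω = 2π·f = 2π·53.2 = 334.3 rad/s.
Step 2 — Component impedances:
  R1: Z = R = 149 Ω
  R2: Z = R = 1330 Ω
  L: Z = jωL = j·334.3·0.0706 = 0 + j23.6 Ω
Step 3 — Parallel branch: R2 || L = 1/(1/R2 + 1/L) = 0.4186 + j23.59 Ω.
Step 4 — Series with R1: Z_total = R1 + (R2 || L) = 149.4 + j23.59 Ω = 151.3∠9.0° Ω.
Step 5 — Power factor: PF = cos(φ) = Re(Z)/|Z| = 149.42/151.27 = 0.9878.
Step 6 — Type: Im(Z) = 23.59 ⇒ lagging (phase φ = 9.0°).

PF = 0.9878 (lagging, φ = 9.0°)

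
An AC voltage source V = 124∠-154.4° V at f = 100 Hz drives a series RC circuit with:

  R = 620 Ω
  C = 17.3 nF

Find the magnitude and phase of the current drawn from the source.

Step 1 — Angular frequency: ω = 2π·f = 2π·100 = 628.3 rad/s.
Step 2 — Component impedances:
  R: Z = R = 620 Ω
  C: Z = 1/(jωC) = -j/(ω·C) = 0 - j9.2e+04 Ω
Step 3 — Series combination: Z_total = R + C = 620 - j9.2e+04 Ω = 9.2e+04∠-89.6° Ω.
Step 4 — Source phasor: V = 124∠-154.4° V = -111.8 - j53.58 V.
Step 5 — Ohm's law: I = V / Z_total = (-111.8 - j53.58) / (620 - j9.2e+04) = 0.0005742 - j0.001219 A.
Step 6 — Convert to polar: |I| = 0.001348 A, ∠I = -64.8°.

I = 0.001348∠-64.8° A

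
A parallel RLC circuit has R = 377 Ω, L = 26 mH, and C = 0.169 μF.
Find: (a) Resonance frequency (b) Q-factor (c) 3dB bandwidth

Step 1 — Resonance: ω₀ = 1/√(LC) = 1/√(0.026·1.69e-07) = 1.509e+04 rad/s.
Step 2 — f₀ = ω₀/(2π) = 2401 Hz.
Step 3 — Parallel Q: Q = R/(ω₀L) = 377/(1.509e+04·0.026) = 0.9612.
Step 4 — Bandwidth: Δω = ω₀/Q = 1.57e+04 rad/s; BW = Δω/(2π) = 2498 Hz.

(a) f₀ = 2401 Hz  (b) Q = 0.9612  (c) BW = 2498 Hz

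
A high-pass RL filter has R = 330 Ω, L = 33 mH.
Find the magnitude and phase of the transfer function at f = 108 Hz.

Step 1 — Angular frequency: ω = 2π·108 = 678.6 rad/s.
Step 2 — Transfer function: H(jω) = jωL/(R + jωL).
Step 3 — Numerator jωL = j·22.39; denominator R + jωL = 330 + j22.39.
Step 4 — H = 0.004584 + j0.06755.
Step 5 — Magnitude: |H| = 0.0677 (-23.4 dB); phase: φ = 86.1°.

|H| = 0.0677 (-23.4 dB), φ = 86.1°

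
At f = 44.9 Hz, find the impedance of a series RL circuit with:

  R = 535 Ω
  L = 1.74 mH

Step 1 — Angular frequency: ω = 2π·f = 2π·44.9 = 282.1 rad/s.
Step 2 — Component impedances:
  R: Z = R = 535 Ω
  L: Z = jωL = j·282.1·0.00174 = 0 + j0.4909 Ω
Step 3 — Series combination: Z_total = R + L = 535 + j0.4909 Ω = 535∠0.1° Ω.

Z = 535 + j0.4909 Ω = 535∠0.1° Ω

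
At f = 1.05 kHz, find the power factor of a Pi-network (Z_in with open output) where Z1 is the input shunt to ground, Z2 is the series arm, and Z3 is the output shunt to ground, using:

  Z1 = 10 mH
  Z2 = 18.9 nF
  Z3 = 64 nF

Step 1 — Angular frequency: ω = 2π·f = 2π·1050 = 6597 rad/s.
Step 2 — Component impedances:
  Z1: Z = jωL = j·6597·0.01 = 0 + j65.97 Ω
  Z2: Z = 1/(jωC) = -j/(ω·C) = 0 - j8020 Ω
  Z3: Z = 1/(jωC) = -j/(ω·C) = 0 - j2368 Ω
Step 3 — With open output, the series arm Z2 and the output shunt Z3 appear in series to ground: Z2 + Z3 = 0 - j1.039e+04 Ω.
Step 4 — Parallel with input shunt Z1: Z_in = Z1 || (Z2 + Z3) = 0 + j66.4 Ω = 66.4∠90.0° Ω.
Step 5 — Power factor: PF = cos(φ) = Re(Z)/|Z| = -0/66.4 = -0.
Step 6 — Type: Im(Z) = 66.4 ⇒ lagging (phase φ = 90.0°).

PF = -0 (lagging, φ = 90.0°)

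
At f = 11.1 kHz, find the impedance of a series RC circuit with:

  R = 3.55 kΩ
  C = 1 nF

Step 1 — Angular frequency: ω = 2π·f = 2π·1.11e+04 = 6.974e+04 rad/s.
Step 2 — Component impedances:
  R: Z = R = 3550 Ω
  C: Z = 1/(jωC) = -j/(ω·C) = 0 - j1.434e+04 Ω
Step 3 — Series combination: Z_total = R + C = 3550 - j1.434e+04 Ω = 1.477e+04∠-76.1° Ω.

Z = 3550 - j1.434e+04 Ω = 1.477e+04∠-76.1° Ω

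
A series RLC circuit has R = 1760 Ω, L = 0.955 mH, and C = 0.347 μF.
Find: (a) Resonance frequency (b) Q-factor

Step 1 — Resonance condition Im(Z)=0 gives ω₀ = 1/√(LC).
Step 2 — ω₀ = 1/√(0.000955·3.47e-07) = 5.493e+04 rad/s.
Step 3 — f₀ = ω₀/(2π) = 8743 Hz.
Step 4 — Series Q: Q = ω₀L/R = 5.493e+04·0.000955/1760 = 0.02981.

(a) f₀ = 8743 Hz  (b) Q = 0.02981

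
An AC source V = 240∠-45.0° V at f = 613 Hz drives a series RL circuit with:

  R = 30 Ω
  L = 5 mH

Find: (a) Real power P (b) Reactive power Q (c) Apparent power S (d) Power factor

Step 1 — Angular frequency: ω = 2π·f = 2π·613 = 3852 rad/s.
Step 2 — Component impedances:
  R: Z = R = 30 Ω
  L: Z = jωL = j·3852·0.005 = 0 + j19.26 Ω
Step 3 — Series combination: Z_total = R + L = 30 + j19.26 Ω = 35.65∠32.7° Ω.
Step 4 — Source phasor: V = 240∠-45.0° V = 169.7 - j169.7 V.
Step 5 — Current: I = V / Z = 1.434 - j6.578 A = 6.732∠-77.7° A.
Step 6 — Complex power: S = V·I* = 1360 + j872.8 VA.
Step 7 — Real power: P = Re(S) = 1360 W.
Step 8 — Reactive power: Q = Im(S) = 872.8 VAR.
Step 9 — Apparent power: |S| = 1616 VA.
Step 10 — Power factor: PF = P/|S| = 0.8415 (lagging).

(a) P = 1360 W  (b) Q = 872.8 VAR  (c) S = 1616 VA  (d) PF = 0.8415 (lagging)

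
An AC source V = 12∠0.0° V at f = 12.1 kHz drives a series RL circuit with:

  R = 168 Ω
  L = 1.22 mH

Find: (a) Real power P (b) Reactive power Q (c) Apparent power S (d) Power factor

Step 1 — Angular frequency: ω = 2π·f = 2π·1.21e+04 = 7.603e+04 rad/s.
Step 2 — Component impedances:
  R: Z = R = 168 Ω
  L: Z = jωL = j·7.603e+04·0.00122 = 0 + j92.75 Ω
Step 3 — Series combination: Z_total = R + L = 168 + j92.75 Ω = 191.9∠28.9° Ω.
Step 4 — Source phasor: V = 12∠0.0° V = 12 V.
Step 5 — Current: I = V / Z = 0.05474 - j0.03022 A = 0.06253∠-28.9° A.
Step 6 — Complex power: S = V·I* = 0.6569 + j0.3627 VA.
Step 7 — Real power: P = Re(S) = 0.6569 W.
Step 8 — Reactive power: Q = Im(S) = 0.3627 VAR.
Step 9 — Apparent power: |S| = 0.7504 VA.
Step 10 — Power factor: PF = P/|S| = 0.8754 (lagging).

(a) P = 0.6569 W  (b) Q = 0.3627 VAR  (c) S = 0.7504 VA  (d) PF = 0.8754 (lagging)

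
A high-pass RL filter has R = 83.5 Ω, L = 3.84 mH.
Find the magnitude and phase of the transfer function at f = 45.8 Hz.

Step 1 — Angular frequency: ω = 2π·45.8 = 287.8 rad/s.
Step 2 — Transfer function: H(jω) = jωL/(R + jωL).
Step 3 — Numerator jωL = j·1.105; denominator R + jωL = 83.5 + j1.105.
Step 4 — H = 0.0001751 + j0.01323.
Step 5 — Magnitude: |H| = 0.01323 (-37.6 dB); phase: φ = 89.2°.

|H| = 0.01323 (-37.6 dB), φ = 89.2°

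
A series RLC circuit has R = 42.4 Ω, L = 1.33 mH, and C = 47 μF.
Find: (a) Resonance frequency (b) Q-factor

Step 1 — Resonance condition Im(Z)=0 gives ω₀ = 1/√(LC).
Step 2 — ω₀ = 1/√(0.00133·4.7e-05) = 4000 rad/s.
Step 3 — f₀ = ω₀/(2π) = 636.6 Hz.
Step 4 — Series Q: Q = ω₀L/R = 4000·0.00133/42.4 = 0.1255.

(a) f₀ = 636.6 Hz  (b) Q = 0.1255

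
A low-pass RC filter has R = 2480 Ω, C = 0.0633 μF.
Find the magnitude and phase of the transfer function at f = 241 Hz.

Step 1 — Angular frequency: ω = 2π·241 = 1514 rad/s.
Step 2 — Transfer function: H(jω) = 1/(1 + jωRC).
Step 3 — Denominator: 1 + jωRC = 1 + j·1514·2480·6.33e-08 = 1 + j0.2377.
Step 4 — H = 0.9465 - j0.225.
Step 5 — Magnitude: |H| = 0.9729 (-0.2 dB); phase: φ = -13.4°.

|H| = 0.9729 (-0.2 dB), φ = -13.4°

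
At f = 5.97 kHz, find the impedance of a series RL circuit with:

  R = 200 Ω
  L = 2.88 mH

Step 1 — Angular frequency: ω = 2π·f = 2π·5970 = 3.751e+04 rad/s.
Step 2 — Component impedances:
  R: Z = R = 200 Ω
  L: Z = jωL = j·3.751e+04·0.00288 = 0 + j108 Ω
Step 3 — Series combination: Z_total = R + L = 200 + j108 Ω = 227.3∠28.4° Ω.

Z = 200 + j108 Ω = 227.3∠28.4° Ω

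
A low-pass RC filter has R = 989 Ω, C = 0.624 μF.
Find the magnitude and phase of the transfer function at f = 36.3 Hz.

Step 1 — Angular frequency: ω = 2π·36.3 = 228.1 rad/s.
Step 2 — Transfer function: H(jω) = 1/(1 + jωRC).
Step 3 — Denominator: 1 + jωRC = 1 + j·228.1·989·6.24e-07 = 1 + j0.1408.
Step 4 — H = 0.9806 - j0.138.
Step 5 — Magnitude: |H| = 0.9902 (-0.1 dB); phase: φ = -8.0°.

|H| = 0.9902 (-0.1 dB), φ = -8.0°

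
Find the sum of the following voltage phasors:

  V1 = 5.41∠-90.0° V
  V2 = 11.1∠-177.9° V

Step 1 — Convert each phasor to rectangular form:
  V1 = 5.41·(cos(-90.0°) + j·sin(-90.0°)) = 0 - j5.41 V
  V2 = 11.1·(cos(-177.9°) + j·sin(-177.9°)) = -11.09 - j0.4067 V
Step 2 — Sum components: V_total = -11.09 - j5.817 V.
Step 3 — Convert to polar: |V_total| = 12.53 V, ∠V_total = -152.3°.

V_total = 12.53∠-152.3° V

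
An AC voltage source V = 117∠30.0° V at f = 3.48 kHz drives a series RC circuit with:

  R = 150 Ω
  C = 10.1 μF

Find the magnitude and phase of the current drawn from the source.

Step 1 — Angular frequency: ω = 2π·f = 2π·3480 = 2.187e+04 rad/s.
Step 2 — Component impedances:
  R: Z = R = 150 Ω
  C: Z = 1/(jωC) = -j/(ω·C) = 0 - j4.528 Ω
Step 3 — Series combination: Z_total = R + C = 150 - j4.528 Ω = 150.1∠-1.7° Ω.
Step 4 — Source phasor: V = 117∠30.0° V = 101.3 + j58.5 V.
Step 5 — Ohm's law: I = V / Z_total = (101.3 + j58.5) / (150 - j4.528) = 0.6631 + j0.41 A.
Step 6 — Convert to polar: |I| = 0.7796 A, ∠I = 31.7°.

I = 0.7796∠31.7° A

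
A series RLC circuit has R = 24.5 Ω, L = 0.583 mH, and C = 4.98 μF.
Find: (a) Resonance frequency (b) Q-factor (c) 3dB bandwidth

Step 1 — Resonance: ω₀ = 1/√(LC) = 1/√(0.000583·4.98e-06) = 1.856e+04 rad/s.
Step 2 — f₀ = ω₀/(2π) = 2954 Hz.
Step 3 — Series Q: Q = ω₀L/R = 1.856e+04·0.000583/24.5 = 0.4416.
Step 4 — Bandwidth: Δω = ω₀/Q = 4.202e+04 rad/s; BW = Δω/(2π) = 6688 Hz.

(a) f₀ = 2954 Hz  (b) Q = 0.4416  (c) BW = 6688 Hz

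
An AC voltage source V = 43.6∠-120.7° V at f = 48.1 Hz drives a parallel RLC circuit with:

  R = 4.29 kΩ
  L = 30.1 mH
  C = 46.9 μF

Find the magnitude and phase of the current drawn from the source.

Step 1 — Angular frequency: ω = 2π·f = 2π·48.1 = 302.2 rad/s.
Step 2 — Component impedances:
  R: Z = R = 4290 Ω
  L: Z = jωL = j·302.2·0.0301 = 0 + j9.097 Ω
  C: Z = 1/(jωC) = -j/(ω·C) = 0 - j70.55 Ω
Step 3 — Parallel combination: 1/Z_total = 1/R + 1/L + 1/C; Z_total = 0.02542 + j10.44 Ω = 10.44∠89.9° Ω.
Step 4 — Source phasor: V = 43.6∠-120.7° V = -22.26 - j37.49 V.
Step 5 — Ohm's law: I = V / Z_total = (-22.26 - j37.49) / (0.02542 + j10.44) = -3.595 + j2.123 A.
Step 6 — Convert to polar: |I| = 4.175 A, ∠I = 149.4°.

I = 4.175∠149.4° A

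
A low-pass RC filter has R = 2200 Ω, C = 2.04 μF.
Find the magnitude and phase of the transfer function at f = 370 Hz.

Step 1 — Angular frequency: ω = 2π·370 = 2325 rad/s.
Step 2 — Transfer function: H(jω) = 1/(1 + jωRC).
Step 3 — Denominator: 1 + jωRC = 1 + j·2325·2200·2.04e-06 = 1 + j10.43.
Step 4 — H = 0.009102 - j0.09497.
Step 5 — Magnitude: |H| = 0.09541 (-20.4 dB); phase: φ = -84.5°.

|H| = 0.09541 (-20.4 dB), φ = -84.5°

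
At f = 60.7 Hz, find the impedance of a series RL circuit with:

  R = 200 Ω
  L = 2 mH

Step 1 — Angular frequency: ω = 2π·f = 2π·60.7 = 381.4 rad/s.
Step 2 — Component impedances:
  R: Z = R = 200 Ω
  L: Z = jωL = j·381.4·0.002 = 0 + j0.7628 Ω
Step 3 — Series combination: Z_total = R + L = 200 + j0.7628 Ω = 200∠0.2° Ω.

Z = 200 + j0.7628 Ω = 200∠0.2° Ω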